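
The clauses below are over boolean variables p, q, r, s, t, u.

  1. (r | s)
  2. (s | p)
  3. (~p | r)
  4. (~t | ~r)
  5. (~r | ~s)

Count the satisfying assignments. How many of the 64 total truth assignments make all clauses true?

Split on r, then s.
  r=T, s=T: a clause becomes empty — 0.
  r=T, s=F: remaining (p,q,t,u) ∈ {(T,F,F,F); (T,F,F,T); (T,T,F,F); (T,T,F,T)} — 4.
  r=F, s=T: forces p=F; q, t, u free → 2^3 = 8.
  r=F, s=F: a clause becomes empty — 0.
Total: 0 + 4 + 8 + 0 = 12.

12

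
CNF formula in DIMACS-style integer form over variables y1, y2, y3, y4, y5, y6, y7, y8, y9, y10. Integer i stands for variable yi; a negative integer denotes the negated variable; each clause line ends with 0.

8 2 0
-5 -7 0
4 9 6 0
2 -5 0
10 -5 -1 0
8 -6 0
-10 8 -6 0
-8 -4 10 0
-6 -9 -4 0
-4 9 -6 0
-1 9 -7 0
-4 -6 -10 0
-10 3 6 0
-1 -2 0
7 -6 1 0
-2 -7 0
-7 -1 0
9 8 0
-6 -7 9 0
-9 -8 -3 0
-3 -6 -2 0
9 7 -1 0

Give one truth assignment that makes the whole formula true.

y1=True, y2=False, y3=False, y4=False, y5=False, y6=True, y7=False, y8=True, y9=True, y10=False

y5 occurs only negated in the remaining clauses — set y5 = False.
Branch on y1: take y1 = True.
  then y2 is forced to False.
  then y8 is forced to True.
  then y7 is forced to False.
  then y9 is forced to True.
  then y3 is forced to False.
Set y4 = False and propagate.
For the remaining variables, y6 = True, y10 = False works.
Every clause has at least one true literal under this assignment.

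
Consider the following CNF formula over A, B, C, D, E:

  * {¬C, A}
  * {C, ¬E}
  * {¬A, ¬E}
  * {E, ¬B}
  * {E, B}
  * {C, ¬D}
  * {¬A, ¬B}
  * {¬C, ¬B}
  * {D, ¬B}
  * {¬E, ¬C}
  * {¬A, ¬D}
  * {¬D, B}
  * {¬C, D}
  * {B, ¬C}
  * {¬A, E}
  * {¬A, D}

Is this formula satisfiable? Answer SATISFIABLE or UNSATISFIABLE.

UNSATISFIABLE

B = True:
  propagation gives E=True, C=True; an empty clause results — contradiction.
B = False:
  propagation gives E=True, C=True; an empty clause results — contradiction.
Every branch closes, so no satisfying assignment exists.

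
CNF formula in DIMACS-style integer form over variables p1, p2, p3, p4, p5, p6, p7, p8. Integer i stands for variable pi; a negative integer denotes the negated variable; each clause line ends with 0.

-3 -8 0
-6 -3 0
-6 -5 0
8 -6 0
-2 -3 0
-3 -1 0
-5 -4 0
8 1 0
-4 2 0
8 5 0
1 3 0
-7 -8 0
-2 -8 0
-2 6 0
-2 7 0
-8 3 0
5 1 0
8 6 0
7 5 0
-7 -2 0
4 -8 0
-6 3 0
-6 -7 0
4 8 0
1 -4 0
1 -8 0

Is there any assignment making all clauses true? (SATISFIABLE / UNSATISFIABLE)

p8 = True:
  propagation gives p3=False; an empty clause results — contradiction.
p8 = False:
  propagation gives p6=False; an empty clause results — contradiction.
Every branch closes, so no satisfying assignment exists.

UNSATISFIABLE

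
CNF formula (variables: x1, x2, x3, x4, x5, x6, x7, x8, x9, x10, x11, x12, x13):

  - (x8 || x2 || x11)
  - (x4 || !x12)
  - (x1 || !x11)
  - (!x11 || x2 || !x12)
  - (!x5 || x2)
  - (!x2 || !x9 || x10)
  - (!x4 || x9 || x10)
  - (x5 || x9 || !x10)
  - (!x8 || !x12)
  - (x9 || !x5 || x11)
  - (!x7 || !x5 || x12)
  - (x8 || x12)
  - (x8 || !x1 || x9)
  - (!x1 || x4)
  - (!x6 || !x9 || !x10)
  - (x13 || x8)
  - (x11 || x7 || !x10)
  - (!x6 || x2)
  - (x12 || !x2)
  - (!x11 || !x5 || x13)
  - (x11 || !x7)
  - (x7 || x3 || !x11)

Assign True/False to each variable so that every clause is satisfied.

Pure literal: x3 appears only positively; assign x3 = True.
Pure literal: x6 appears only negated; assign x6 = False.
Set x1 = True and propagate.
  then x4 is forced to True.
Set x2 = False and propagate.
  then x5 is forced to False.
Set x7 = False and propagate.
For the remaining variables, x8 = True, x9 = True, x10 = False, x11 = False, x12 = False, x13 = False works.
Every clause has at least one true literal under this assignment.
Check each clause:
  1. (x11 || x8 || x2) — x8 is true.
  2. (x4 || !x12) — x4 is true.
  3. (!x11 || x1) — x1 is true.
  4. (!x12 || x2 || !x11) — !x12 is true.
  5. (!x5 || x2) — !x5 is true.
  6. (!x9 || x10 || !x2) — !x2 is true.
  7. (x9 || x10 || !x4) — x9 is true.
  8. (x9 || !x10 || x5) — x9 is true.
  9. (!x8 || !x12) — !x12 is true.
  10. (!x5 || x9 || x11) — x9 is true.
  11. (!x7 || x12 || !x5) — !x7 is true.
  12. (x12 || x8) — x8 is true.
  13. (x9 || x8 || !x1) — x8 is true.
  14. (!x1 || x4) — x4 is true.
  15. (!x9 || !x6 || !x10) — !x6 is true.
  16. (x8 || x13) — x8 is true.
  17. (x7 || !x10 || x11) — !x10 is true.
  18. (!x6 || x2) — !x6 is true.
  19. (x12 || !x2) — !x2 is true.
  20. (!x11 || !x5 || x13) — !x11 is true.
  21. (!x7 || x11) — !x7 is true.
  22. (x7 || !x11 || x3) — x3 is true.

x1=1  x2=0  x3=1  x4=1  x5=0  x6=0  x7=0  x8=1  x9=1  x10=0  x11=0  x12=0  x13=0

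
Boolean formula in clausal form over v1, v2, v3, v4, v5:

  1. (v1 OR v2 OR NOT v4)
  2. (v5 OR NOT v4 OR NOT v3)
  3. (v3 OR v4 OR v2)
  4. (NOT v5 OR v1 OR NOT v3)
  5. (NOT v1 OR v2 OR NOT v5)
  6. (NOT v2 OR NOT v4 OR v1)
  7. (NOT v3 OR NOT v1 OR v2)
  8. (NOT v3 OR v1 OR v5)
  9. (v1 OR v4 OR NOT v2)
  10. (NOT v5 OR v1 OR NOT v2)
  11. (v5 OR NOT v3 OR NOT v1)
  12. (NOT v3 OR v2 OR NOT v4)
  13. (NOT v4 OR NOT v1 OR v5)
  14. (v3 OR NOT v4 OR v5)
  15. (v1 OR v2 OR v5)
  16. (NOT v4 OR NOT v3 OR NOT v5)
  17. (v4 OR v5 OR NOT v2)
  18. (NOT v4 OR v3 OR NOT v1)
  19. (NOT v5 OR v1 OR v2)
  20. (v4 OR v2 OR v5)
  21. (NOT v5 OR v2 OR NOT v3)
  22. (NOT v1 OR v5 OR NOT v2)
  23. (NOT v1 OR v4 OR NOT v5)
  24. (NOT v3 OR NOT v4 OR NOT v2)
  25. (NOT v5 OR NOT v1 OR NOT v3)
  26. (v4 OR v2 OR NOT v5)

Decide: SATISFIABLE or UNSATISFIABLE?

UNSATISFIABLE

v5 = True:
  v2 = True:
    propagation gives v1=True, v4=True, v3=False; an empty clause results — contradiction.
  v2 = False:
    propagation gives v1=False; an empty clause results — contradiction.
v5 = False:
  v4 = True:
    propagation gives v3=False; an empty clause results — contradiction.
  v4 = False:
    propagation gives v2=False; an empty clause results — contradiction.
Every branch closes, so no satisfying assignment exists.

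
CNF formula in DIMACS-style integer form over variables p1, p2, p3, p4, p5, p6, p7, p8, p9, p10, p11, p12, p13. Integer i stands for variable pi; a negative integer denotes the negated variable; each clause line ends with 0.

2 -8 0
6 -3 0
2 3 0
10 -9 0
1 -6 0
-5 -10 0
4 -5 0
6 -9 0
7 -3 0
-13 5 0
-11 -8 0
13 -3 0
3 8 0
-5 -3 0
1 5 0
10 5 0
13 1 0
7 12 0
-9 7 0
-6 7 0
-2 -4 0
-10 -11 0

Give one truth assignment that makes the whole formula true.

p1=T, p2=T, p3=F, p4=F, p5=F, p6=T, p7=T, p8=T, p9=F, p10=T, p11=F, p12=T, p13=F

Pure literal: p1 appears only positively; assign p1 = True.
p7 occurs only positively in the remaining clauses — set p7 = True.
Branch on p2: take p2 = True.
  then p4 is forced to False.
  then p5 is forced to False.
  then p13 is forced to False.
  then p3 is forced to False.
  then p8 is forced to True.
  then p11 is forced to False.
  then p10 is forced to True.
For the remaining variables, p6 = True, p9 = False, p12 = True works.
Every clause has at least one true literal under this assignment.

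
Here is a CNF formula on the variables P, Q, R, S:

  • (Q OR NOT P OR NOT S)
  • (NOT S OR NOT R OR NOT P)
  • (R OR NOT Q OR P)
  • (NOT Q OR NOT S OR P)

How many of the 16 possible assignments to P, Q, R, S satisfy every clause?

Case analysis on P and Q:
  P=1, Q=1: remaining (R,S) ∈ {(0,0); (0,1); (1,0)} — 3.
  P=1, Q=0: remaining (R,S) ∈ {(0,0); (1,0)} — 2.
  P=0, Q=1: remaining (R,S) ∈ {(1,0)} — 1.
  P=0, Q=0: remaining (R,S) ∈ {(0,0); (0,1); (1,0); (1,1)} — 4.
Total: 3 + 2 + 1 + 4 = 10.

10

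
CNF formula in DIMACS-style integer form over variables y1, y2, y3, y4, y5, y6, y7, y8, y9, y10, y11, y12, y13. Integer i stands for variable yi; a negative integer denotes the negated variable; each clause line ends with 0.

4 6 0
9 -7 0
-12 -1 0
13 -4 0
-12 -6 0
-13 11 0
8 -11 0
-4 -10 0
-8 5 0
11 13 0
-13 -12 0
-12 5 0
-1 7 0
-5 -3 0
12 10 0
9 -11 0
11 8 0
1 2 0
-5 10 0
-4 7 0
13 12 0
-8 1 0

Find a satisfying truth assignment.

y1 = T  y2 = T  y3 = F  y4 = F  y5 = T  y6 = T  y7 = T  y8 = T  y9 = T  y10 = T  y11 = T  y12 = F  y13 = T

Pure literal: y2 appears only positively; assign y2 = True.
y3 occurs only negated in the remaining clauses — set y3 = False.
Branch on y1: take y1 = True.
  then y12 is forced to False.
  then y7 is forced to True.
  then y9 is forced to True.
  then y10 is forced to True.
  then y4 is forced to False.
  then y6 is forced to True.
  then y13 is forced to True.
  then y11 is forced to True.
  then y8 is forced to True.
  then y5 is forced to True.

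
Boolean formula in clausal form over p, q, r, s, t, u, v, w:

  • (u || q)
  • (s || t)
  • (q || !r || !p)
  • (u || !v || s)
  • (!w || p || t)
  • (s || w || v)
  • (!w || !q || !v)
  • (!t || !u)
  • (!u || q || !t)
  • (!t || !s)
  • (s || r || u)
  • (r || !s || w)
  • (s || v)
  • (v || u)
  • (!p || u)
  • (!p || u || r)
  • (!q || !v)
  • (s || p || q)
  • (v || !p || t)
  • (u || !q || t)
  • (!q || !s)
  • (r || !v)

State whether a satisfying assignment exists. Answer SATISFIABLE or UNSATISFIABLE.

Try p = False.
Branch on q: take q = False.
  then u is forced to True.
  then t is forced to False.
  then s is forced to True.
  then w is forced to False.
  then r is forced to True.
v is now unconstrained; take v = False.
So p = False, q = False, r = True, s = True, t = False, u = True, v = False, w = False is a satisfying assignment.

SATISFIABLE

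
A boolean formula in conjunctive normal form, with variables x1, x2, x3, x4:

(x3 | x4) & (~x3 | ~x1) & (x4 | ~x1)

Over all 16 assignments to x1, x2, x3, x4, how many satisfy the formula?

The models are:
  x1=F x2=F x3=F x4=T
  x1=F x2=F x3=T x4=F
  x1=F x2=F x3=T x4=T
  x1=F x2=T x3=F x4=T
  x1=F x2=T x3=T x4=F
  x1=F x2=T x3=T x4=T
  x1=T x2=F x3=F x4=T
  x1=T x2=T x3=F x4=T
That's 8 in total.

8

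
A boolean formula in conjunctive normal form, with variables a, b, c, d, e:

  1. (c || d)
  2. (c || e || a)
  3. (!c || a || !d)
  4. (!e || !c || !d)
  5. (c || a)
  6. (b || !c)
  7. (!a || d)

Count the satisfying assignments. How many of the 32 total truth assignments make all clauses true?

7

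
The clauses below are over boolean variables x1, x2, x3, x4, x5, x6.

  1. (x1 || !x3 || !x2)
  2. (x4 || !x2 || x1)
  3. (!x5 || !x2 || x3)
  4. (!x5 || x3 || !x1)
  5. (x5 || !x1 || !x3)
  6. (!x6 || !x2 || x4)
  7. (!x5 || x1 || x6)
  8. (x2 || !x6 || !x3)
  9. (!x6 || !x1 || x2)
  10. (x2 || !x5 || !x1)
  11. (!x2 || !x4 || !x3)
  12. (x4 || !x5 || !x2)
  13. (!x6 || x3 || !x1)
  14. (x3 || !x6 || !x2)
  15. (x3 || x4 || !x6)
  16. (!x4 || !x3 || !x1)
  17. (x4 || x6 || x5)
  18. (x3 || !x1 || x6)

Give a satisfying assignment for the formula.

x1=False, x2=False, x3=True, x4=True, x5=False, x6=False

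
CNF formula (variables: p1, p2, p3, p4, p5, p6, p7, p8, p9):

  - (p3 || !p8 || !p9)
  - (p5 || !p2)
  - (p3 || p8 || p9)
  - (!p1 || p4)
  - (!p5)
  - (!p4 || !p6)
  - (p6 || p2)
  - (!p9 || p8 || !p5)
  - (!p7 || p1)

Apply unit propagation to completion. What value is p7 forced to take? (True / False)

Unit clause (!p5) sets p5 = False.
(p5 || !p2) with p5 = False leaves only !p2, so p2 = False.
From (p2 || p6) and p2 = False: p6 = True.
(!p6 || !p4): since p6 = True, the clause reduces to (!p4). p4 = False.
(p4 || !p1): since p4 = False, the clause reduces to (!p1). p1 = False.
(!p7 || p1) with p1 = False leaves only !p7, so p7 = False.

False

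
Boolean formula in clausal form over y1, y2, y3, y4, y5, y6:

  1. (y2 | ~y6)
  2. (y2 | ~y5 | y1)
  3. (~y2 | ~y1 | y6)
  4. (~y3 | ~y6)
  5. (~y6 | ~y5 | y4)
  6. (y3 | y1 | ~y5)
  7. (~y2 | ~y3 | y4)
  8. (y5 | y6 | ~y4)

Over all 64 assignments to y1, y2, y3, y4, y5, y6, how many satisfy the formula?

15

Split on y6, then y2.
  y6=T, y2=T: 5 of the 16 assignments to (y1,y3,y4,y5) work.
  y6=T, y2=F: a clause becomes empty — 0.
  y6=F, y2=T: remaining (y1,y3,y4,y5) ∈ {(F,F,F,F); (F,T,T,T)} — 2.
  y6=F, y2=F: y3 free; 4 ways for (y1,y4,y5) × 2^1 = 8.
Total: 5 + 0 + 2 + 8 = 15.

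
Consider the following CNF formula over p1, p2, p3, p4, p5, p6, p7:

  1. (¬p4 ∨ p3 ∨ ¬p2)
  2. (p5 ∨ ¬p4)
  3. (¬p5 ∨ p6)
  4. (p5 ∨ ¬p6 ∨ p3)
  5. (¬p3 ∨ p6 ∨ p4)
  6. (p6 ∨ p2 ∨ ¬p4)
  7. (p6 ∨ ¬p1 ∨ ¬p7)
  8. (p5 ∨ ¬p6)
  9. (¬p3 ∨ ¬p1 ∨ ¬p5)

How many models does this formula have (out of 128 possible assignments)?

26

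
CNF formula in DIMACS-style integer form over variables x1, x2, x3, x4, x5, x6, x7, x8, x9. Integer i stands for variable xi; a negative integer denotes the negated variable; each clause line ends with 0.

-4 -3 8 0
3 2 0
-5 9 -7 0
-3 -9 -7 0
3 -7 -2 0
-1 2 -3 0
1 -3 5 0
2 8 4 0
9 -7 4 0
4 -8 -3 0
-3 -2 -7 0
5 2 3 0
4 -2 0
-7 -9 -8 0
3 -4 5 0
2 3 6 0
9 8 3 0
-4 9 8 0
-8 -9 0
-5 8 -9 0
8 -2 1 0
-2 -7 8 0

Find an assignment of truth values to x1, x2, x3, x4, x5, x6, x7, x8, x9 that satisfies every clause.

x7 occurs only negated in the remaining clauses — set x7 = False.
Try x1 = True.
Branch on x2: take x2 = True.
  then x4 is forced to True.
For the remaining variables, x3 = True, x5 = True, x6 = False, x8 = True, x9 = False works.
Every clause has at least one true literal under this assignment.
Check each clause:
  1. (x8 ∨ ¬x3 ∨ ¬x4) — x8 is true.
  2. (x2 ∨ x3) — x2 is true.
  3. (¬x5 ∨ ¬x7 ∨ x9) — ¬x7 is true.
  4. (¬x3 ∨ ¬x9 ∨ ¬x7) — ¬x7 is true.
  5. (¬x7 ∨ x3 ∨ ¬x2) — ¬x7 is true.
  6. (x2 ∨ ¬x1 ∨ ¬x3) — x2 is true.
  7. (¬x3 ∨ x1 ∨ x5) — x1 is true.
  8. (x8 ∨ x4 ∨ x2) — x8 is true.
  9. (¬x7 ∨ x4 ∨ x9) — ¬x7 is true.
  10. (¬x8 ∨ ¬x3 ∨ x4) — x4 is true.
  11. (¬x3 ∨ ¬x2 ∨ ¬x7) — ¬x7 is true.
  12. (x5 ∨ x3 ∨ x2) — x2 is true.
  13. (¬x2 ∨ x4) — x4 is true.
  14. (¬x9 ∨ ¬x7 ∨ ¬x8) — ¬x7 is true.
  15. (x5 ∨ x3 ∨ ¬x4) — x3 is true.
  16. (x3 ∨ x2 ∨ x6) — x2 is true.
  17. (x3 ∨ x8 ∨ x9) — x8 is true.
  18. (¬x4 ∨ x9 ∨ x8) — x8 is true.
  19. (¬x9 ∨ ¬x8) — ¬x9 is true.
  20. (x8 ∨ ¬x5 ∨ ¬x9) — x8 is true.
  21. (¬x2 ∨ x1 ∨ x8) — x8 is true.
  22. (¬x2 ∨ x8 ∨ ¬x7) — x8 is true.

x1=T, x2=T, x3=T, x4=T, x5=T, x6=F, x7=F, x8=T, x9=F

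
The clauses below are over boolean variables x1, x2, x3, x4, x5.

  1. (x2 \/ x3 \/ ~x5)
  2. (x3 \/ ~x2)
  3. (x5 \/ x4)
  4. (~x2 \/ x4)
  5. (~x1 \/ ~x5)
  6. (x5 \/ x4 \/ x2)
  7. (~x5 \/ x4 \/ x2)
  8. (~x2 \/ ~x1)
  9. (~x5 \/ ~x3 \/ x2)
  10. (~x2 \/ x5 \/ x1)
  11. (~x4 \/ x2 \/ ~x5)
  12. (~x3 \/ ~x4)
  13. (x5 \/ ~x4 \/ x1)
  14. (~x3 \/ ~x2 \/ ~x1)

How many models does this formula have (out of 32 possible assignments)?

1

The models are:
  x1=1 x2=0 x3=0 x4=1 x5=0
That's 1 in total.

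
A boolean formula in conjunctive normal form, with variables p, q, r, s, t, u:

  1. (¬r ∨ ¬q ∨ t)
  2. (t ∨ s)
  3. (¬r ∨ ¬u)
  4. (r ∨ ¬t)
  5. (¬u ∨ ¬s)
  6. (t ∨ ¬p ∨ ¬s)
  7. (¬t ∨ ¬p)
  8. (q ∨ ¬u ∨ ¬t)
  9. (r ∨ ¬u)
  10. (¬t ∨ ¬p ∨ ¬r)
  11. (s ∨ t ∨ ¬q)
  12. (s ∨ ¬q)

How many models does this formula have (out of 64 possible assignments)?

The models are:
  p=F q=F r=F s=T t=F u=F
  p=F q=F r=T s=F t=T u=F
  p=F q=F r=T s=T t=F u=F
  p=F q=F r=T s=T t=T u=F
  p=F q=T r=F s=T t=F u=F
  p=F q=T r=T s=T t=T u=F
Count: 6.

6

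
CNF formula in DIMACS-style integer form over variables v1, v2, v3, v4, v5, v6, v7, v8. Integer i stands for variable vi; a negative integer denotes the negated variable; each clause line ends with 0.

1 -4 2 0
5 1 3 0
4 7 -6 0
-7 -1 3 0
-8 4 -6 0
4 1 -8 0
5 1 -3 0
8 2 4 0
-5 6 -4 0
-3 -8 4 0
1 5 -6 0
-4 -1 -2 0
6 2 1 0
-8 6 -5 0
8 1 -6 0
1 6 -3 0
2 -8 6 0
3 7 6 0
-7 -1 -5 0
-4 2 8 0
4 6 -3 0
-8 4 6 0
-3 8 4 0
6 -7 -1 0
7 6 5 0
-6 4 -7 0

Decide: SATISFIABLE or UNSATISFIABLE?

SATISFIABLE

Try v1 = False.
For the remaining variables, v2 = True, v3 = True, v4 = True, v5 = True, v6 = True, v7 = True, v8 = True works.
So v1=0  v2=1  v3=1  v4=1  v5=1  v6=1  v7=1  v8=1 is a satisfying assignment.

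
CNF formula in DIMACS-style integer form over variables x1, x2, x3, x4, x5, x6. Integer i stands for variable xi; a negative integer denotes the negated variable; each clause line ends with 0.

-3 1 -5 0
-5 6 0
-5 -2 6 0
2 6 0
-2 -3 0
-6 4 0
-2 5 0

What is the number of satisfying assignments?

Case analysis on x2 and x5:
  x2=1, x5=1: remaining (x1,x3,x4,x6) ∈ {(0,0,1,1); (1,0,1,1)} — 2.
  x2=1, x5=0: a clause becomes empty — 0.
  x2=0, x5=1: remaining (x1,x3,x4,x6) ∈ {(0,0,1,1); (1,0,1,1); (1,1,1,1)} — 3.
  x2=0, x5=0: remaining (x1,x3,x4,x6) ∈ {(0,0,1,1); (0,1,1,1); (1,0,1,1); (1,1,1,1)} — 4.
Total: 2 + 0 + 3 + 4 = 9.

9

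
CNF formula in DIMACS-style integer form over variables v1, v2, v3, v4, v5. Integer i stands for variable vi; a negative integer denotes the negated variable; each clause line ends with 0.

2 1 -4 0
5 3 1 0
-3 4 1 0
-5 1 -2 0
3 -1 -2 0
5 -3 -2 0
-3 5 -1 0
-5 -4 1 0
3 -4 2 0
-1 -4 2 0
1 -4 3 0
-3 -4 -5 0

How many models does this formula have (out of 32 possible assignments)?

5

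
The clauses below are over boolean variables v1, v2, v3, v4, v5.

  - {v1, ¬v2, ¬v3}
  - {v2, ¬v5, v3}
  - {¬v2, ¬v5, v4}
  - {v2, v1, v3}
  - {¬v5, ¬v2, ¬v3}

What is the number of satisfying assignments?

18

Split on v2, then v3.
  v2=T, v3=T: remaining (v1,v4,v5) ∈ {(T,F,F); (T,T,F)} — 2.
  v2=T, v3=F: v1 free; 3 ways for (v4,v5) × 2^1 = 6.
  v2=F, v3=T: v1, v4, v5 free → 2^3 = 8.
  v2=F, v3=F: remaining (v1,v4,v5) ∈ {(T,F,F); (T,T,F)} — 2.
Total: 2 + 6 + 8 + 2 = 18.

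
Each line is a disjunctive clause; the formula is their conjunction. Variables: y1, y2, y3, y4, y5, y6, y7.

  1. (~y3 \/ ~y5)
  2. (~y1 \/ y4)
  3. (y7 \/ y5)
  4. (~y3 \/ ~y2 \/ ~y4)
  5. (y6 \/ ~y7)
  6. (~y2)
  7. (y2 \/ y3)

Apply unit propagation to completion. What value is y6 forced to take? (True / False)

True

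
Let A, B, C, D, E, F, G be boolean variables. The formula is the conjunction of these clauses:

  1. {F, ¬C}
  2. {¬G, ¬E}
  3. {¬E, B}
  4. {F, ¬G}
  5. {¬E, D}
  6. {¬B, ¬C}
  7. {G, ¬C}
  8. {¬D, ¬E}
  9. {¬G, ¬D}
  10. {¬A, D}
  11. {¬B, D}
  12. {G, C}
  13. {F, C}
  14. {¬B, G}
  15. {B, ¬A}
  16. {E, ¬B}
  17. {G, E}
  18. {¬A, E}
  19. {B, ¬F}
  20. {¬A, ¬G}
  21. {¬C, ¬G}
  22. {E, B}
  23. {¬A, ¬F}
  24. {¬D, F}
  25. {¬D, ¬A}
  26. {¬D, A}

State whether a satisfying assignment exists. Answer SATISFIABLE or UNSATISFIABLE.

G = True:
  propagation gives E=False, F=True, D=False, A=False; an empty clause results — contradiction.
G = False:
  propagation gives C=False; an empty clause results — contradiction.
Every branch closes, so no satisfying assignment exists.

UNSATISFIABLE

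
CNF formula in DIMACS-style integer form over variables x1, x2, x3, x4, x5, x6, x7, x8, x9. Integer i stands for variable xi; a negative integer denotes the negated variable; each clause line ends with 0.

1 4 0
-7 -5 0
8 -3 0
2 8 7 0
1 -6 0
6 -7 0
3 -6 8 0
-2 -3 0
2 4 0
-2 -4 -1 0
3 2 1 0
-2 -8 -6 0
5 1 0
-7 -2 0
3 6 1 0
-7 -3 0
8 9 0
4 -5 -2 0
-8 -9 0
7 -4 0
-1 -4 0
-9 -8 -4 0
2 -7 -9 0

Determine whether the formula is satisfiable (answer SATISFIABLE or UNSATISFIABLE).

Set x1 = True and propagate.
  then x4 is forced to False.
  then x2 is forced to True.
  then x3 is forced to False.
  then x7 is forced to False.
  then x5 is forced to False.
Branch on x6: take x6 = False.
For the remaining variables, x8 = True, x9 = False works.
So x1 = True, x2 = True, x3 = False, x4 = False, x5 = False, x6 = False, x7 = False, x8 = True, x9 = False is a satisfying assignment.

SATISFIABLE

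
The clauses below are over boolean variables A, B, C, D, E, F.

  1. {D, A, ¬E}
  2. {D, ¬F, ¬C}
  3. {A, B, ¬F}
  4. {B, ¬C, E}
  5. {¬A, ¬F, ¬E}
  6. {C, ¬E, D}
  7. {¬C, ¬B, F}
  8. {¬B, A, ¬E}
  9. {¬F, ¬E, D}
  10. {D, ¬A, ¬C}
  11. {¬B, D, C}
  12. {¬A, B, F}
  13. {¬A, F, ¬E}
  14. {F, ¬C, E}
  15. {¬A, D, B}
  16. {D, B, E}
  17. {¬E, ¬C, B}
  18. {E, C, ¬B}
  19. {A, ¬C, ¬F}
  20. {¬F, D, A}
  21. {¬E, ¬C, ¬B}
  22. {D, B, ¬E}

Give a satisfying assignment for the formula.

A=1, B=1, C=1, D=1, E=0, F=1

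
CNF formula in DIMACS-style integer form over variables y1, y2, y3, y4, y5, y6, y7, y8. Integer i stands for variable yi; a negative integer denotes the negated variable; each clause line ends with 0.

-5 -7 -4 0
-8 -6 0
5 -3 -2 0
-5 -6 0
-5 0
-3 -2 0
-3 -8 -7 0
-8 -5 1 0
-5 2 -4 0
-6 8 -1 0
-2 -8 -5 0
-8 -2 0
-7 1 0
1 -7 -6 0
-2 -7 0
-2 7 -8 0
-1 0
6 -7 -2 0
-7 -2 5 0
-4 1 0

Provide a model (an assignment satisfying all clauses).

y1=False, y2=False, y3=True, y4=False, y5=False, y6=True, y7=False, y8=False

(¬y5) is a unit clause, so y5 = False.
(¬y1) is a unit clause, so y1 = False.
Unit propagation: (¬y7) forces y7 = False.
(¬y4) is a unit clause, so y4 = False.
Pure literal: y2 appears only negated; assign y2 = False.
Pure literal: y8 appears only negated; assign y8 = False.
y3, y6 are now unconstrained; take y3 = True, y6 = True.
Every clause has at least one true literal under this assignment.
Check each clause:
  1. {¬y5, ¬y4, ¬y7} — ¬y7 is true.
  2. {¬y6, ¬y8} — ¬y8 is true.
  3. {¬y2, y5, ¬y3} — ¬y2 is true.
  4. {¬y6, ¬y5} — ¬y5 is true.
  5. {¬y5} — ¬y5 is true.
  6. {¬y2, ¬y3} — ¬y2 is true.
  7. {¬y7, ¬y3, ¬y8} — ¬y8 is true.
  8. {¬y8, ¬y5, y1} — ¬y8 is true.
  9. {¬y4, ¬y5, y2} — ¬y5 is true.
  10. {¬y1, ¬y6, y8} — ¬y1 is true.
  11. {¬y5, ¬y8, ¬y2} — ¬y8 is true.
  12. {¬y2, ¬y8} — ¬y8 is true.
  13. {y1, ¬y7} — ¬y7 is true.
  14. {¬y6, ¬y7, y1} — ¬y7 is true.
  15. {¬y2, ¬y7} — ¬y7 is true.
  16. {y7, ¬y8, ¬y2} — ¬y8 is true.
  17. {¬y1} — ¬y1 is true.
  18. {y6, ¬y2, ¬y7} — ¬y7 is true.
  19. {¬y2, ¬y7, y5} — ¬y7 is true.
  20. {¬y4, y1} — ¬y4 is true.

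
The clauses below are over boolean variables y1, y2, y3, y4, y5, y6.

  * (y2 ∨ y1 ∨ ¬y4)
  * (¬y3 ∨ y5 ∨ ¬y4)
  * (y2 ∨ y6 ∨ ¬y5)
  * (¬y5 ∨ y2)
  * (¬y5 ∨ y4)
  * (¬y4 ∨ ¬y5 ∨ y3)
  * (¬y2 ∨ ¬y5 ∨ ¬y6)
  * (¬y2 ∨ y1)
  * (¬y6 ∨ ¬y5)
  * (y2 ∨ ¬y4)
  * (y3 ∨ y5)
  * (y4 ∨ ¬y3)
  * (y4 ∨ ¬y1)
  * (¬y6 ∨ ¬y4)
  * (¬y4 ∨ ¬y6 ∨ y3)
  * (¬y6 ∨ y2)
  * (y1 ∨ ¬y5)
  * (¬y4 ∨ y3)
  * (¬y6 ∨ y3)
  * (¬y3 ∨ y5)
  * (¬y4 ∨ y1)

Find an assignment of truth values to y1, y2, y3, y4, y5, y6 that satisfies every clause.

y1 = True, y2 = True, y3 = True, y4 = True, y5 = True, y6 = False

Check each clause:
  1. (¬y4 ∨ y1 ∨ y2) — y1 is true.
  2. (¬y3 ∨ ¬y4 ∨ y5) — y5 is true.
  3. (y6 ∨ y2 ∨ ¬y5) — y2 is true.
  4. (y2 ∨ ¬y5) — y2 is true.
  5. (y4 ∨ ¬y5) — y4 is true.
  6. (¬y5 ∨ y3 ∨ ¬y4) — y3 is true.
  7. (¬y6 ∨ ¬y5 ∨ ¬y2) — ¬y6 is true.
  8. (y1 ∨ ¬y2) — y1 is true.
  9. (¬y6 ∨ ¬y5) — ¬y6 is true.
  10. (y2 ∨ ¬y4) — y2 is true.
  11. (y3 ∨ y5) — y3 is true.
  12. (y4 ∨ ¬y3) — y4 is true.
  13. (y4 ∨ ¬y1) — y4 is true.
  14. (¬y4 ∨ ¬y6) — ¬y6 is true.
  15. (¬y4 ∨ ¬y6 ∨ y3) — ¬y6 is true.
  16. (¬y6 ∨ y2) — ¬y6 is true.
  17. (y1 ∨ ¬y5) — y1 is true.
  18. (¬y4 ∨ y3) — y3 is true.
  19. (y3 ∨ ¬y6) — ¬y6 is true.
  20. (y5 ∨ ¬y3) — y5 is true.
  21. (y1 ∨ ¬y4) — y1 is true.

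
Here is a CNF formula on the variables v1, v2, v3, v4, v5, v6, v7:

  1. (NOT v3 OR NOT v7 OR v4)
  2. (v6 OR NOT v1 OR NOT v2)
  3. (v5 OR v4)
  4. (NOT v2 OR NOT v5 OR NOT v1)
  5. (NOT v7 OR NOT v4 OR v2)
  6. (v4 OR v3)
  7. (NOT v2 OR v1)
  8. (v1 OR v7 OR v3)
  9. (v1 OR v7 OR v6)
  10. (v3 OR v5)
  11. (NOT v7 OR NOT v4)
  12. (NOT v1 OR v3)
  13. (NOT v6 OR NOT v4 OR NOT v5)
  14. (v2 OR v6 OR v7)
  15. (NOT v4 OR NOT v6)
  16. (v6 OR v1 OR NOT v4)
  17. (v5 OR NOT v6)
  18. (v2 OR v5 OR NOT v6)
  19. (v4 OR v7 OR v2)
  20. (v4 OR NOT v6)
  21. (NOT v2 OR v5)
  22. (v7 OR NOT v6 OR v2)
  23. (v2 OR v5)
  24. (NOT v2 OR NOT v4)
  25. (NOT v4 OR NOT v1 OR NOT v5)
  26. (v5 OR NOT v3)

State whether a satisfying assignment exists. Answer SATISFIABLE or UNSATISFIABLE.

UNSATISFIABLE

v4 = True:
  propagation gives v7=False, v6=False, v1=True, v2=False; an empty clause results — contradiction.
v4 = False:
  propagation gives v5=True, v3=True, v7=False, v2=True; an empty clause results — contradiction.
Every branch closes, so no satisfying assignment exists.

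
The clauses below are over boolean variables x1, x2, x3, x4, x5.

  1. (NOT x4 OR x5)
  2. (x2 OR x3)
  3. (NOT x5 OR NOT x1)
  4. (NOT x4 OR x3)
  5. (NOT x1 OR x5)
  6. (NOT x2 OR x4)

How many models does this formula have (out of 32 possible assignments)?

4

The models are:
  x1=F x2=F x3=T x4=F x5=F
  x1=F x2=F x3=T x4=F x5=T
  x1=F x2=F x3=T x4=T x5=T
  x1=F x2=T x3=T x4=T x5=T
That's 4 in total.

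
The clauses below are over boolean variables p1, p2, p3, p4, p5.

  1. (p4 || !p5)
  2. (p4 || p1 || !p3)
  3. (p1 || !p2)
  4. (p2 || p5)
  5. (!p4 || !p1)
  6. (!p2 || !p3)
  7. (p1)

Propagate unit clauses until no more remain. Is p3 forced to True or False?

False

Unit clause (p1) sets p1 = True.
In (!p1 || !p4), !p1 is now false; !p4 must hold, so p4 = False.
From (p4 || !p5) and p4 = False: p5 = False.
(p2 || p5) with p5 = False leaves only p2, so p2 = True.
(!p3 || !p2): since p2 = True, the clause reduces to (!p3). p3 = False.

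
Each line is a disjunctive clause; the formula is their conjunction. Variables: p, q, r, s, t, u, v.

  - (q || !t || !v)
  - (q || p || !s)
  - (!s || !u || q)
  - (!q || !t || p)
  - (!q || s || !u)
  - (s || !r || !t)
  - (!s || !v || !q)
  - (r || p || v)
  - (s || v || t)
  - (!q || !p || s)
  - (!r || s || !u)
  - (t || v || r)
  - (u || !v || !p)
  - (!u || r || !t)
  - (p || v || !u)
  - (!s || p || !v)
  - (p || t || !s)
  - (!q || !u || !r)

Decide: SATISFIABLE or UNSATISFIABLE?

Set p = False and propagate.
Set q = False and propagate.
  then s is forced to False.
For the remaining variables, r = False, t = False, u = False, v = True works.
Every clause has at least one true literal under this assignment.
So p=False, q=False, r=False, s=False, t=False, u=False, v=True is a satisfying assignment.

SATISFIABLE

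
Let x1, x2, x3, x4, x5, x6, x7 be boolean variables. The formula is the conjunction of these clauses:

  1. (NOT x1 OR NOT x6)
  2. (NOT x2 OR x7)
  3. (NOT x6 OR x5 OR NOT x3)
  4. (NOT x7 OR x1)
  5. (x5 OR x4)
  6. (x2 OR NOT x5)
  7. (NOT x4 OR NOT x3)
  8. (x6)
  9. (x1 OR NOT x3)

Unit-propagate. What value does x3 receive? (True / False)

False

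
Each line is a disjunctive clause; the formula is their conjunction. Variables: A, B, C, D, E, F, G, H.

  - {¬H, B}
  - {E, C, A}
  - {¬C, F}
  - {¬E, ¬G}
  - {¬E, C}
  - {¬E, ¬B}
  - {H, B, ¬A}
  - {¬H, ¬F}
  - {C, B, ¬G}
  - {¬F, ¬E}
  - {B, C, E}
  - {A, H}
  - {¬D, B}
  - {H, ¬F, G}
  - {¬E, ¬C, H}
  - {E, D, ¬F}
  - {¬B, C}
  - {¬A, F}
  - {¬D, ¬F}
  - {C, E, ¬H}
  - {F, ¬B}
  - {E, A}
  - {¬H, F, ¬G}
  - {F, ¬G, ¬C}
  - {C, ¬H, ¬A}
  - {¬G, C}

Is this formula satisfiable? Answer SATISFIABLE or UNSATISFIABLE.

UNSATISFIABLE

C = True:
  propagation gives F=True, H=False, E=False, A=True; an empty clause results — contradiction.
C = False:
  propagation gives E=False, A=True, B=True; an empty clause results — contradiction.
Every branch closes, so no satisfying assignment exists.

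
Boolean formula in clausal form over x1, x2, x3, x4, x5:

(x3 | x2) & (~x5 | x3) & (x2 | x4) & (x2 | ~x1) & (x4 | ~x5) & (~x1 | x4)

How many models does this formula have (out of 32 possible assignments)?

Split on x2, then x4.
  x2=T, x4=T: x1 free; 3 ways for (x3,x5) × 2^1 = 6.
  x2=T, x4=F: remaining (x1,x3,x5) ∈ {(F,F,F); (F,T,F)} — 2.
  x2=F, x4=T: remaining (x1,x3,x5) ∈ {(F,T,F); (F,T,T)} — 2.
  x2=F, x4=F: a clause becomes empty — 0.
Total: 6 + 2 + 2 + 0 = 10.

10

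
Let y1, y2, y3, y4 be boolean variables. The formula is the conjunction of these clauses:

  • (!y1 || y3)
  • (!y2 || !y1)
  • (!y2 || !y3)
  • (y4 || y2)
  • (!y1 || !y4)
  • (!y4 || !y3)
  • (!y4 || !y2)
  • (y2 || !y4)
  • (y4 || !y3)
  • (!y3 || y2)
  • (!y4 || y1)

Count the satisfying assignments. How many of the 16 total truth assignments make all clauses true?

1

The models are:
  y1=F y2=T y3=F y4=F
Count: 1.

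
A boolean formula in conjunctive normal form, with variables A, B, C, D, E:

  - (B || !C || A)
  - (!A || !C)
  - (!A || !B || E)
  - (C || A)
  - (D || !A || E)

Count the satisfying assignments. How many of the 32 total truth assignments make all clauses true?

9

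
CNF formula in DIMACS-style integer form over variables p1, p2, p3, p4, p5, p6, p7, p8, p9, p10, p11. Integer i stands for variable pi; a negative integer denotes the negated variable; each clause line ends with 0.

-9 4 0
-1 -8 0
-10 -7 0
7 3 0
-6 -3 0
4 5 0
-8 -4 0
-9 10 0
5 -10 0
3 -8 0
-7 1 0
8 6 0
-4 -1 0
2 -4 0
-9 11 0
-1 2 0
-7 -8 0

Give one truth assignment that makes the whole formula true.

p1 = True  p2 = True  p3 = False  p4 = False  p5 = True  p6 = True  p7 = True  p8 = False  p9 = False  p10 = False  p11 = True

p2 occurs only positively in the remaining clauses — set p2 = True.
p5 occurs only positively in the remaining clauses — set p5 = True.
Branch on p1: take p1 = True.
  then p8 is forced to False.
  then p6 is forced to True.
  then p3 is forced to False.
  then p7 is forced to True.
  then p10 is forced to False.
  then p9 is forced to False.
  then p4 is forced to False.
p11 is now unconstrained; take p11 = True.
Every clause has at least one true literal under this assignment.
Check each clause:
  1. (NOT p9 OR p4) — NOT p9 is true.
  2. (NOT p8 OR NOT p1) — NOT p8 is true.
  3. (NOT p7 OR NOT p10) — NOT p10 is true.
  4. (p3 OR p7) — p7 is true.
  5. (NOT p6 OR NOT p3) — NOT p3 is true.
  6. (p5 OR p4) — p5 is true.
  7. (NOT p4 OR NOT p8) — NOT p8 is true.
  8. (NOT p9 OR p10) — NOT p9 is true.
  9. (p5 OR NOT p10) — p5 is true.
  10. (NOT p8 OR p3) — NOT p8 is true.
  11. (p1 OR NOT p7) — p1 is true.
  12. (p6 OR p8) — p6 is true.
  13. (NOT p1 OR NOT p4) — NOT p4 is true.
  14. (p2 OR NOT p4) — p2 is true.
  15. (NOT p9 OR p11) — p11 is true.
  16. (NOT p1 OR p2) — p2 is true.
  17. (NOT p7 OR NOT p8) — NOT p8 is true.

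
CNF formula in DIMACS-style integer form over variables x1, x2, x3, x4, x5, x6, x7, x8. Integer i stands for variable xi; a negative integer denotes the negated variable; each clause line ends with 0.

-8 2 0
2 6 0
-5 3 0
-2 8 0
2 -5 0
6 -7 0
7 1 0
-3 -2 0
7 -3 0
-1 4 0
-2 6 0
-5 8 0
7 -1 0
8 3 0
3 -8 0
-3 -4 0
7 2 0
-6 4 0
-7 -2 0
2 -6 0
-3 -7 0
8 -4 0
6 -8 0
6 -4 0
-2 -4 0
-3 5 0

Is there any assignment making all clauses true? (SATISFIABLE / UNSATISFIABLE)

UNSATISFIABLE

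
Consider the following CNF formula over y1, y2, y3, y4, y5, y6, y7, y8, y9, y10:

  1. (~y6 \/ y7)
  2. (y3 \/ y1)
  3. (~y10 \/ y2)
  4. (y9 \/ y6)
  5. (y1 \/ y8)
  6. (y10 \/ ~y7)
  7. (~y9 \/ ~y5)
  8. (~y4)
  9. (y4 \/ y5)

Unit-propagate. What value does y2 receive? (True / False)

(~y4) is a unit clause: y4 = False.
From (y5 \/ y4) and y4 = False: y5 = True.
(~y5 \/ ~y9): since y5 = True, the clause reduces to (~y9). y9 = False.
(y9 \/ y6): since y9 = False, the clause reduces to (y6). y6 = True.
(~y6 \/ y7): since y6 = True, the clause reduces to (y7). y7 = True.
(y10 \/ ~y7) with y7 = True leaves only y10, so y10 = True.
From (~y10 \/ y2) and y10 = True: y2 = True.

True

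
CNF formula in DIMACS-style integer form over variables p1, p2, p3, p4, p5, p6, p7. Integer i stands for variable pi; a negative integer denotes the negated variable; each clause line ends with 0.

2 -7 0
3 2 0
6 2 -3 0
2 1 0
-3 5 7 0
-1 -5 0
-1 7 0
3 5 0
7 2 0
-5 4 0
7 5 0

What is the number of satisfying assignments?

16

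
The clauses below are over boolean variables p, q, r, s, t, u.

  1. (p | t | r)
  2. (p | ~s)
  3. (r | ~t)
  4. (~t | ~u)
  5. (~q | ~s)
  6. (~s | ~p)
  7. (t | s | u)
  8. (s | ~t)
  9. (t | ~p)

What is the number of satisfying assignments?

2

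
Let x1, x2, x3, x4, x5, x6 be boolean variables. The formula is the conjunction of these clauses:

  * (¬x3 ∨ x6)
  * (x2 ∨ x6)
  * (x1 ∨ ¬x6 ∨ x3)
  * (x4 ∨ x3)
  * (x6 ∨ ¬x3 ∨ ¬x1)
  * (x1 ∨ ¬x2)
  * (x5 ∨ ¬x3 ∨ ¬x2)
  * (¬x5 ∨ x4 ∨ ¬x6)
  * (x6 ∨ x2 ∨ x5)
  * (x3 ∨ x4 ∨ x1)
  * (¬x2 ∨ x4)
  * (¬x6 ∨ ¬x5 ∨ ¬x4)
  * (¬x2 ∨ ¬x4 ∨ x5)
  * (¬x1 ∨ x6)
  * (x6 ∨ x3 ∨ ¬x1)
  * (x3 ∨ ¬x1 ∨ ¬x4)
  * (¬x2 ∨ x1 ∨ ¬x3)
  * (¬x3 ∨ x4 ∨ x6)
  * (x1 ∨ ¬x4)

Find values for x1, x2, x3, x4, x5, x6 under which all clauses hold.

Set x1 = True and propagate.
  then x6 is forced to True.
Try x2 = False.
Branch on x3: take x3 = True.
For the remaining variables, x4 = False, x5 = False works.

x1=T, x2=F, x3=T, x4=F, x5=F, x6=T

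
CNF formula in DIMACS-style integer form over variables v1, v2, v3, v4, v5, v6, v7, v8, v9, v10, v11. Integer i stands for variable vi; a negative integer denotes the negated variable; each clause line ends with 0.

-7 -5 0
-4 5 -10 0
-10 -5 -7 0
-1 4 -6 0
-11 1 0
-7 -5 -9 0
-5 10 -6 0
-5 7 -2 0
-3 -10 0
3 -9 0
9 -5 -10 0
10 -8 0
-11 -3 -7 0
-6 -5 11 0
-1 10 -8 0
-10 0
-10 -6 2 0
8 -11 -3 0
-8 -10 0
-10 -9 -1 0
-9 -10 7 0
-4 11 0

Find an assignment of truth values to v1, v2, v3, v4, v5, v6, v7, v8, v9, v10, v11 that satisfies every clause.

(NOT v10) is a unit clause, so v10 = False.
Unit propagation: (NOT v8) forces v8 = False.
Pure literal: v2 appears only negated; assign v2 = False.
v5 occurs only negated in the remaining clauses — set v5 = False.
Try v1 = False.
  then v11 is forced to False.
  then v4 is forced to False.
Try v3 = True.
v6, v7, v9 are now unconstrained; take v6 = False, v7 = True, v9 = True.
Every clause has at least one true literal under this assignment.

v1=F, v2=F, v3=T, v4=F, v5=F, v6=F, v7=T, v8=F, v9=T, v10=F, v11=F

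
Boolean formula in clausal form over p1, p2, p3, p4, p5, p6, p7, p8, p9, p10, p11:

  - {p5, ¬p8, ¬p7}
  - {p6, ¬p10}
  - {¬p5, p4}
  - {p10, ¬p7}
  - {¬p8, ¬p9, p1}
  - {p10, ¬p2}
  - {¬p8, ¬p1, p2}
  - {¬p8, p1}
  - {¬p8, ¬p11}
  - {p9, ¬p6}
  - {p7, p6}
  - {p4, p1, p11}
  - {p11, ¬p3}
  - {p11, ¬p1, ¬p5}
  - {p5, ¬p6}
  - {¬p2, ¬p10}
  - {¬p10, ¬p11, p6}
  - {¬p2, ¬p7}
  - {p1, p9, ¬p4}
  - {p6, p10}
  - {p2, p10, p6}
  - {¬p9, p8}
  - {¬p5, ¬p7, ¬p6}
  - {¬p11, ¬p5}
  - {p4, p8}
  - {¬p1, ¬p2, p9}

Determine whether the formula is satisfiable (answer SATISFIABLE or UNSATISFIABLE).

UNSATISFIABLE

p6 = True:
  propagation gives p9=True, p5=True, p4=True, p8=True; an empty clause results — contradiction.
p6 = False:
  propagation gives p10=False; an empty clause results — contradiction.
Every branch closes, so no satisfying assignment exists.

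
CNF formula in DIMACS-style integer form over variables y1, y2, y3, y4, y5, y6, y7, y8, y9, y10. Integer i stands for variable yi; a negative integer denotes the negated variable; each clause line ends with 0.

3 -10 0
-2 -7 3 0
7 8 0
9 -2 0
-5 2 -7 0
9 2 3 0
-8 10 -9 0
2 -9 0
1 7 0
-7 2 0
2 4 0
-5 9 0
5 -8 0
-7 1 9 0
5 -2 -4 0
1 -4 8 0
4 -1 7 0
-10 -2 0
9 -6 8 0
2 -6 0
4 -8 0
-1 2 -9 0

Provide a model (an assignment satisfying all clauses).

y3 occurs only positively in the remaining clauses — set y3 = True.
Set y1 = False and propagate.
  then y7 is forced to True.
  then y2 is forced to True.
  then y9 is forced to True.
  then y10 is forced to False.
  then y8 is forced to False.
  then y4 is forced to False.
y5, y6 are now unconstrained; take y5 = True, y6 = True.
Every clause has at least one true literal under this assignment.

y1 = 0, y2 = 1, y3 = 1, y4 = 0, y5 = 1, y6 = 1, y7 = 1, y8 = 0, y9 = 1, y10 = 0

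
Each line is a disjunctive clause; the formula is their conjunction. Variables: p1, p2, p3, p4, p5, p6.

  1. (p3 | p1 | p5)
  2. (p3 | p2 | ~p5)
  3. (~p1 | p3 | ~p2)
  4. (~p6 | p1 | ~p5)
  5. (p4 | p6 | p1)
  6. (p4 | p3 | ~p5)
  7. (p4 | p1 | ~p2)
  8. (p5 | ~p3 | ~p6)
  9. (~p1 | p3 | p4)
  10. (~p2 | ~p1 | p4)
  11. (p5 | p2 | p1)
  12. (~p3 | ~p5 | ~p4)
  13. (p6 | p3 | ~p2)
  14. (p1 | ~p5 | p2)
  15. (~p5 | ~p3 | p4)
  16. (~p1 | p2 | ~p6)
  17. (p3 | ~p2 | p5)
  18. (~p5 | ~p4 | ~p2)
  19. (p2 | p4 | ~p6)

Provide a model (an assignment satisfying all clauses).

p1=1, p2=0, p3=1, p4=0, p5=0, p6=0

Branch on p1: take p1 = True.
The remaining clauses are satisfied by p2 = False, p3 = True, p4 = False, p5 = False, p6 = False.
Check each clause:
  1. (p3 | p5 | p1) — p1 is true.
  2. (p3 | ~p5 | p2) — p3 is true.
  3. (p3 | ~p2 | ~p1) — p3 is true.
  4. (~p6 | p1 | ~p5) — p1 is true.
  5. (p1 | p6 | p4) — p1 is true.
  6. (p3 | p4 | ~p5) — p3 is true.
  7. (p4 | ~p2 | p1) — p1 is true.
  8. (~p6 | p5 | ~p3) — ~p6 is true.
  9. (~p1 | p4 | p3) — p3 is true.
  10. (~p1 | ~p2 | p4) — ~p2 is true.
  11. (p5 | p1 | p2) — p1 is true.
  12. (~p4 | ~p5 | ~p3) — ~p5 is true.
  13. (~p2 | p3 | p6) — p3 is true.
  14. (p1 | ~p5 | p2) — p1 is true.
  15. (~p3 | ~p5 | p4) — ~p5 is true.
  16. (p2 | ~p1 | ~p6) — ~p6 is true.
  17. (p3 | ~p2 | p5) — p3 is true.
  18. (~p2 | ~p4 | ~p5) — ~p5 is true.
  19. (p4 | ~p6 | p2) — ~p6 is true.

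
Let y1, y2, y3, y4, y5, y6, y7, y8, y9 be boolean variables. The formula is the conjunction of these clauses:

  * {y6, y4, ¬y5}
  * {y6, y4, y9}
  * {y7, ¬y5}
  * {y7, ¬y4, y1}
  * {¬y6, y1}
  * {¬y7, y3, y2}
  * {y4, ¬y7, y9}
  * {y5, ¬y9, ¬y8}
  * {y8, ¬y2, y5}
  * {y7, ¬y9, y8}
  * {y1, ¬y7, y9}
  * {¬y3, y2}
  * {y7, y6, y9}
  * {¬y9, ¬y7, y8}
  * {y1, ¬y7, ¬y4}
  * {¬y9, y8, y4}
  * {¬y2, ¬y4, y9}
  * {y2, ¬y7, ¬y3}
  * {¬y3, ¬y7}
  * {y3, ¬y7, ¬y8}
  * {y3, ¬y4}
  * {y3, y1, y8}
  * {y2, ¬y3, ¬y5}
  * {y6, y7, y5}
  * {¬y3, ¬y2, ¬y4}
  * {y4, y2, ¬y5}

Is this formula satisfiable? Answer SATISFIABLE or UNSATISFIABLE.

SATISFIABLE

Pure literal: y1 appears only positively; assign y1 = True.
Set y2 = False and propagate.
  then y3 is forced to False.
  then y7 is forced to False.
  then y5 is forced to False.
  then y4 is forced to False.
  then y6 is forced to True.
Branch on y8: take y8 = False.
  then y9 is forced to False.
So y1 = T  y2 = F  y3 = F  y4 = F  y5 = F  y6 = T  y7 = F  y8 = F  y9 = F is a satisfying assignment.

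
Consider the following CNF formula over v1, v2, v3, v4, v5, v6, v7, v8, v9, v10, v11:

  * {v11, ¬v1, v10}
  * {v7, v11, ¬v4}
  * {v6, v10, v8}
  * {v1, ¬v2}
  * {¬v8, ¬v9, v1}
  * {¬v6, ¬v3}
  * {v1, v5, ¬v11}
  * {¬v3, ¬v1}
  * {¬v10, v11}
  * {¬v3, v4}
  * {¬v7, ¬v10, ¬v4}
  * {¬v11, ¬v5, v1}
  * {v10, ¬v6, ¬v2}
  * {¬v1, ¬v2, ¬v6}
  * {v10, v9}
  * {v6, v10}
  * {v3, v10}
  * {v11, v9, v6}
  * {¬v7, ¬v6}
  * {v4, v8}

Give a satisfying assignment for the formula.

v1=True, v2=True, v3=False, v4=False, v5=False, v6=False, v7=True, v8=True, v9=True, v10=True, v11=True

Set v1 = True and propagate.
  then v3 is forced to False.
  then v10 is forced to True.
  then v11 is forced to True.
Set v2 = True and propagate.
  then v6 is forced to False.
The remaining clauses are satisfied by v4 = False, v5 = False, v7 = True, v8 = True, v9 = True.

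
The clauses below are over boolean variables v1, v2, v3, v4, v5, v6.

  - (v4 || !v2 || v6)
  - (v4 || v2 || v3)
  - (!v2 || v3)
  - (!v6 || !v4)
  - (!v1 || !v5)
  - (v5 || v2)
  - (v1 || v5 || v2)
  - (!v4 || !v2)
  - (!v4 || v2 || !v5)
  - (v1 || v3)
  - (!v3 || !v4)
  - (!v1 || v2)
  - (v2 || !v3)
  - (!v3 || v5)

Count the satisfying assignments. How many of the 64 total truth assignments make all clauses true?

1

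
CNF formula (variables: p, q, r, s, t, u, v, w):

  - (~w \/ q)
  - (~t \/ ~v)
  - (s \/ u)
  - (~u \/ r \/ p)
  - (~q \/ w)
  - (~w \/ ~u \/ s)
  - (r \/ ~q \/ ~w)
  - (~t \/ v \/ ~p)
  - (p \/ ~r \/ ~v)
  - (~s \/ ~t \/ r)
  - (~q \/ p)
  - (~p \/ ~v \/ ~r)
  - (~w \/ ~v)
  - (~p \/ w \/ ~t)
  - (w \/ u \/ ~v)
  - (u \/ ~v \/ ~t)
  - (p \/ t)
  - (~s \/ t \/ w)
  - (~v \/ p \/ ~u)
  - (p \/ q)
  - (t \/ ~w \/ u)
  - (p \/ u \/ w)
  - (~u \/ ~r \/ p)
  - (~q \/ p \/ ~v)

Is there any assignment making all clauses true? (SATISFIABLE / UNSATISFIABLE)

SATISFIABLE

Set p = True and propagate.
Try q = True.
  then w is forced to True.
  then r is forced to True.
  then v is forced to False.
  then t is forced to False.
  then u is forced to True.
  then s is forced to True.
So p=1  q=1  r=1  s=1  t=0  u=1  v=0  w=1 is a satisfying assignment.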